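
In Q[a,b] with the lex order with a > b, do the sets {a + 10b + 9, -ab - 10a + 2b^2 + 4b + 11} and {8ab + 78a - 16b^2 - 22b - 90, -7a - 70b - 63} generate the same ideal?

No, the ideals differ.

Two ideals are equal iff their reduced Gröbner bases coincide (the reduced basis is unique for a fixed ordering).
Buchberger on the first generating set:
f_1 = a + 10b + 9, LT = a.
f_2 = -ab - 10a + 2b^2 + 4b + 11, LT = ab.

S(f_1,f_2): lcm = ab. S = -10a + 12b^2 + 13b + 11.
  leading term a: subtract (-10)·f_1 from -10a + 12b^2 + 13b + 11 → 12b^2 + 113b + 101
  leading term b^2: no divisor's leading term divides it; move 12b^2 to the remainder.
  leading term b: no divisor's leading term divides it; move 113b to the remainder.
  leading term 1: no divisor's leading term divides it; move 101 to the remainder.
  remainder 12b^2 + 113b + 101 ≠ 0; add g_3 = 12b^2 + 113b + 101 to the basis.

The other S-polynomials (S(f_1,g_3), S(f_2,g_3)) all reduce to 0 modulo the current basis, so we have a Gröbner basis.
Inter-reduce: drop elements whose leading term is divisible by another's, tail-reduce, and make monic.
Reduced Gröbner basis: {a + 10b + 9, b^2 + 113/12b + 101/12}.

Buchberger on the second generating set:
h_1 = 8ab + 78a - 16b^2 - 22b - 90, LT = ab.
h_2 = -7a - 70b - 63, LT = a.

S(h_1,h_2): lcm = ab. S = 39/4a - 12b^2 - 47/4b - 45/4.
  leading term a: subtract (-39/28)·h_2 from 39/4a - 12b^2 - 47/4b - 45/4 → -12b^2 - 437/4b - 99
  leading term b^2: no divisor's leading term divides it; move -12b^2 to the remainder.
  leading term b: no divisor's leading term divides it; move -437/4b to the remainder.
  leading term 1: no divisor's leading term divides it; move -99 to the remainder.
  remainder -12b^2 - 437/4b - 99 ≠ 0; add k_3 = -12b^2 - 437/4b - 99 to the basis.

The other S-polynomials (S(h_1,k_3), S(h_2,k_3)) all reduce to 0 modulo the current basis, so we have a Gröbner basis.
Inter-reduce: drop elements whose leading term is divisible by another's, tail-reduce, and make monic.
Reduced Gröbner basis: {a + 10b + 9, b^2 + 437/48b + 33/4}.

These differ, so the ideals are not equal.
The same test decides containment: I ⊆ J iff every generator of I reduces to 0 modulo a Gröbner basis of J.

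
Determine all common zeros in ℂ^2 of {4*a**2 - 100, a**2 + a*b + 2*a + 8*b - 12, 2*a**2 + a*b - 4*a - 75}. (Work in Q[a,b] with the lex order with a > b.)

Compute a lex Gröbner basis by Buchberger's algorithm.
f_1 = 4*a**2 - 100, LT = a**2.
f_2 = a**2 + a*b + 2*a + 8*b - 12, LT = a**2.
f_3 = 2*a**2 + a*b - 4*a - 75, LT = a**2.

S(f_1,f_2): lcm = a**2. S = -a*b - 2*a - 8*b - 13.
  leading term a*b: no divisor's leading term divides it; move -a*b to the remainder.
  leading term a: no divisor's leading term divides it; move -2*a to the remainder.
  leading term b: no divisor's leading term divides it; move -8*b to the remainder.
  leading term 1: no divisor's leading term divides it; move -13 to the remainder.
  remainder -a*b - 2*a - 8*b - 13 ≠ 0; add h_4 = -a*b - 2*a - 8*b - 13 to the basis.

S(f_1,f_3): lcm = a**2. S = -1/2*a*b + 2*a + 25/2.
  leading term a*b: subtract (1/2)·h_4 from -1/2*a*b + 2*a + 25/2 → 3*a + 4*b + 19
  leading term a: no divisor's leading term divides it; move 3*a to the remainder.
  leading term b: no divisor's leading term divides it; move 4*b to the remainder.
  leading term 1: no divisor's leading term divides it; move 19 to the remainder.
  remainder 3*a + 4*b + 19 ≠ 0; add h_5 = 3*a + 4*b + 19 to the basis.

S(f_1,h_4): lcm = a**2*b. S = -2*a**2 - 8*a*b - 13*a - 25*b.
  leading term a**2: subtract (-1/2)·f_1 from -2*a**2 - 8*a*b - 13*a - 25*b → -8*a*b - 13*a - 25*b - 50
  leading term a*b: subtract (8)·h_4 from -8*a*b - 13*a - 25*b - 50 → 3*a + 39*b + 54
  leading term a: subtract (1)·h_5 from 3*a + 39*b + 54 → 35*b + 35
  leading term b: no divisor's leading term divides it; move 35*b to the remainder.
  leading term 1: no divisor's leading term divides it; move 35 to the remainder.
  remainder 35*b + 35 ≠ 0; add h_6 = 35*b + 35 to the basis.

The other S-polynomials (S(f_2,f_3), S(f_2,h_4), S(f_3,h_4), S(f_1,h_5), S(f_2,h_5), S(f_3,h_5), S(h_4,h_5), S(f_1,h_6), S(f_2,h_6), S(f_3,h_6), S(h_4,h_6), S(h_5,h_6)) all reduce to 0 modulo the current basis, so we have a Gröbner basis.
Inter-reduce: drop elements whose leading term is divisible by another's, tail-reduce, and make monic.
Reduced Gröbner basis: {a + 5, b + 1}.

From the last basis element, b + 1 = 0, so b takes values in {-1}. Each choice, substituted upward through the basis, yields the corresponding point(s) of the solution set.
  b = -1: the earlier basis element becomes a + 5 = 0, giving a = -5 — point (-5, -1).

{(-5, -1)}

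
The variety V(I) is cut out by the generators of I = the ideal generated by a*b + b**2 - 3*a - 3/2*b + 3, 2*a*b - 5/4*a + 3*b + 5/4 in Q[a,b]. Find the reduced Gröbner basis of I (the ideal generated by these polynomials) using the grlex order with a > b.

G = {a**2 + 9/8*a + 25/38*b - 17/8, a*b - 5/8*a + 3/2*b + 5/8, b**2 - 19/8*a - 3*b + 19/8}

f_1 = a*b + b**2 - 3*a - 3/2*b + 3, LT = a*b.
f_2 = 2*a*b - 5/4*a + 3*b + 5/4, LT = a*b.

S(f_1,f_2): lcm = a*b. S = b**2 - 19/8*a - 3*b + 19/8.
  reduce S modulo (f_1, f_2):
  remainder b**2 - 19/8*a - 3*b + 19/8 ≠ 0; add g_3 = b**2 - 19/8*a - 3*b + 19/8 to the basis.

S(f_1,g_3): lcm = a*b**2. S = b**3 + 19/8*a**2 - 3/2*b**2 - 19/8*a + 3*b.
  reduce S modulo (f_1, f_2, g_3):
  remainder 19/8*a**2 + 171/64*a + 25/16*b - 323/64 ≠ 0; add g_4 = 19/8*a**2 + 171/64*a + 25/16*b - 323/64 to the basis.

The other S-polynomials (S(f_2,g_3), S(f_1,g_4), S(f_2,g_4), S(g_3,g_4)) all reduce to 0 modulo the current basis, so we have a Gröbner basis.
Inter-reduce: drop elements whose leading term is divisible by another's, tail-reduce, and make monic.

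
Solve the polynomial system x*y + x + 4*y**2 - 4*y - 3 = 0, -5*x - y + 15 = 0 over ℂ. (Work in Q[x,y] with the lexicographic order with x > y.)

Compute a lex Gröbner basis by Buchberger's algorithm.
f_1 = x*y + x + 4*y**2 - 4*y - 3, LT = x*y.
f_2 = -5*x - y + 15, LT = x.

S(f_1,f_2): lcm = x*y. S = x + 19/5*y**2 - y - 3.
  leading term x: subtract (-1/5)·f_2 from x + 19/5*y**2 - y - 3 → 19/5*y**2 - 6/5*y
  leading term y**2: no divisor's leading term divides it; move 19/5*y**2 to the remainder.
  leading term y: no divisor's leading term divides it; move -6/5*y to the remainder.
  remainder 19/5*y**2 - 6/5*y ≠ 0; add h_3 = 19/5*y**2 - 6/5*y to the basis.

The other S-polynomials (S(f_1,h_3), S(f_2,h_3)) all reduce to 0 modulo the current basis, so we have a Gröbner basis.
Inter-reduce: drop elements whose leading term is divisible by another's, tail-reduce, and make monic.
Reduced Gröbner basis: {x + 1/5*y - 3, y**2 - 6/19*y}.

The lex basis is triangular: the last element involves only y. Solving y**2 - 6/19*y = 0 gives y ∈ {0, 6/19}; substituting each value into the earlier elements determines the remaining variables.
  y = 0: the earlier basis element becomes x - 3 = 0, giving x = 3 — point (3, 0).
  y = 6/19: the earlier basis element becomes x - 279/95 = 0, giving x = 279/95 — point (279/95, 6/19).
Each listed point satisfies every original equation (direct substitution).

{(3, 0), (279/95, 6/19)}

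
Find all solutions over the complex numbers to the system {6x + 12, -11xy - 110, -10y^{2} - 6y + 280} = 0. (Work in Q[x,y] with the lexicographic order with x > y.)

{(-2, 5)}

Compute a lex Gröbner basis by Buchberger's algorithm.
f_1 = 6x + 12, LT = x.
f_2 = -11xy - 110, LT = xy.
f_3 = -10y^{2} - 6y + 280, LT = y^{2}.

S(f_1,f_2): lcm = xy. S = 2y - 10.
  leading term y: no divisor's leading term divides it; move 2y to the remainder.
  leading term 1: no divisor's leading term divides it; move -10 to the remainder.
  remainder 2y - 10 ≠ 0; add h_4 = 2y - 10 to the basis.

The other S-polynomials (S(f_1,f_3), S(f_2,f_3), S(f_1,h_4), S(f_2,h_4), S(f_3,h_4)) all reduce to 0 modulo the current basis, so we have a Gröbner basis.
Inter-reduce: drop elements whose leading term is divisible by another's, tail-reduce, and make monic.
Reduced Gröbner basis: {x + 2, y - 5}.

The lex basis is triangular: the last element involves only y. Solving y - 5 = 0 gives y ∈ {5}; substituting each value into the earlier elements determines the remaining variables.
  y = 5: the earlier basis element becomes x + 2 = 0, giving x = -2 — point (-2, 5).
Check: every point annihilates each of the original generators.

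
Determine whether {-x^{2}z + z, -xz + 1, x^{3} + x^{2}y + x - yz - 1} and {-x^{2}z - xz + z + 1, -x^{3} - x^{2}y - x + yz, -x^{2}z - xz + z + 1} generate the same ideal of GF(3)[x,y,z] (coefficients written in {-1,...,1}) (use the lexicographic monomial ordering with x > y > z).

Two ideals are equal iff their reduced Gröbner bases coincide (the reduced basis is unique for a fixed ordering).
Buchberger on the first generating set:
f_1 = -x^{2}z + z, LT = x^{2}z.
f_2 = -xz + 1, LT = xz.
f_3 = x^{3} + x^{2}y + x - yz - 1, LT = x^{3}.

S(f_1,f_2): lcm = x^{2}z. S = x - z.
  reduce S modulo (f_1, f_2, f_3):
  remainder x - z ≠ 0; add g_4 = x - z to the basis.

S(f_1,f_3): lcm = x^{3}z. S = -x^{2}yz + xz + yz^{2} + z.
  reduce S modulo (f_1, f_2, f_3, g_4):
  remainder yz^{2} - yz + z + 1 ≠ 0; add g_5 = yz^{2} - yz + z + 1 to the basis.

S(f_2,g_4): lcm = xz. S = z^{2} - 1.
  reduce S modulo (f_1, f_2, f_3, g_4, g_5):
  remainder z^{2} - 1 ≠ 0; add g_6 = z^{2} - 1 to the basis.

S(f_3,g_4): lcm = x^{3}. S = x^{2}y + x^{2}z + x - yz - 1.
  reduce S modulo (f_1, f_2, f_3, g_4, g_5, g_6):
  remainder -yz + y - z - 1 ≠ 0; add g_7 = -yz + y - z - 1 to the basis.

S(g_5,g_6): lcm = yz^{2}. S = -yz + y + z + 1.
  reduce S modulo (f_1, f_2, f_3, g_4, g_5, g_6, g_7):
  remainder -z - 1 ≠ 0; add g_8 = -z - 1 to the basis.

S(g_5,g_8): lcm = yz^{2}. S = yz + z + 1.
  reduce S modulo (f_1, f_2, f_3, g_4, g_5, g_6, g_7, g_8):
  remainder y ≠ 0; add g_9 = y to the basis.

The other S-polynomials (S(f_2,f_3), S(f_1,g_4), S(f_1,g_5), S(f_2,g_5), S(f_3,g_5), S(g_4,g_5), S(f_1,g_6), S(f_2,g_6), S(f_3,g_6), S(g_4,g_6), S(f_1,g_7), S(f_2,g_7), S(f_3,g_7), S(g_4,g_7), S(g_5,g_7), S(g_6,g_7), S(f_1,g_8), S(f_2,g_8), S(f_3,g_8), S(g_4,g_8), S(g_6,g_8), S(g_7,g_8), S(f_1,g_9), S(f_2,g_9), S(f_3,g_9), S(g_4,g_9), S(g_5,g_9), S(g_6,g_9), S(g_7,g_9), S(g_8,g_9)) all reduce to 0 modulo the current basis, so we have a Gröbner basis.
Inter-reduce: drop elements whose leading term is divisible by another's, tail-reduce, and make monic.
Reduced Gröbner basis: {x + 1, y, z + 1}.

Buchberger on the second generating set:
h_1 = -x^{2}z - xz + z + 1, LT = x^{2}z.
h_2 = -x^{3} - x^{2}y - x + yz, LT = x^{3}.
h_3 = -x^{2}z - xz + z + 1, LT = x^{2}z.

S(h_1,h_2): lcm = x^{3}z. S = -x^{2}yz + x^{2}z + xz - x + yz^{2}.
  reduce S modulo (h_1, h_2, h_3):
  remainder xyz - x + yz^{2} - yz - y + z + 1 ≠ 0; add k_4 = xyz - x + yz^{2} - yz - y + z + 1 to the basis.

S(h_1,k_4): lcm = x^{2}yz. S = x^{2} - xyz^{2} - xyz + xy - xz - x - yz - y.
  reduce S modulo (h_1, h_2, h_3, k_4):
  remainder x^{2} + xy + xz + x + yz^{3} + y + z^{2} - z + 1 ≠ 0; add k_5 = x^{2} + xy + xz + x + yz^{3} + y + z^{2} - z + 1 to the basis.

S(h_1,k_5): lcm = x^{2}z. S = -xyz - xz^{2} - yz^{4} - yz - z^{3} + z^{2} + z - 1.
  reduce S modulo (h_1, h_2, h_3, k_4, k_5):
  remainder -xz^{2} - x - yz^{4} + yz^{2} + yz - y - z^{3} + z^{2} - z ≠ 0; add k_6 = -xz^{2} - x - yz^{4} + yz^{2} + yz - y - z^{3} + z^{2} - z to the basis.

S(k_4,k_5): lcm = x^{2}yz. S = -x^{2} - xy^{2}z + xyz - xy + xz + x - y^{2}z^{4} - y^{2}z - yz^{3} + yz^{2} - yz.
  reduce S modulo (h_1, h_2, h_3, k_4, k_5, k_6):
  remainder -xy - xz - y^{2}z^{4} + y^{2}z^{2} + y^{2}z - y^{2} + yz + z^{2} + z ≠ 0; add k_7 = -xy - xz - y^{2}z^{4} + y^{2}z^{2} + y^{2}z - y^{2} + yz + z^{2} + z to the basis.

S(h_1,k_7): lcm = x^{2}yz. S = -x^{2}z^{2} - xy^{2}z^{5} + xy^{2}z^{3} + xy^{2}z^{2} - xy^{2}z + xyz^{2} + xyz + xz^{3} + xz^{2} - yz - y.
  reduce S modulo (h_1, h_2, h_3, k_4, k_5, k_6, k_7):
  remainder y^{2}z^{6} - y^{2}z^{5} - y^{2}z^{4} - y^{2}z^{2} - y^{2}z - yz^{5} + yz^{4} - yz^{3} + yz + z^{4} - z^{3} + z^{2} + z + 1 ≠ 0; add k_8 = y^{2}z^{6} - y^{2}z^{5} - y^{2}z^{4} - y^{2}z^{2} - y^{2}z - yz^{5} + yz^{4} - yz^{3} + yz + z^{4} - z^{3} + z^{2} + z + 1 to the basis.

S(h_2,k_7): lcm = x^{3}y. S = -x^{3}z - x^{2}y^{2}z^{4} + x^{2}y^{2}z^{2} + x^{2}y^{2}z + x^{2}yz + x^{2}z^{2} + x^{2}z + xy - y^{2}z.
  reduce S modulo (h_1, h_2, h_3, k_4, k_5, k_6, k_7, k_8):
  remainder -y^{2}z^{5} + y^{2}z^{3} + y^{2}z^{2} - y^{2}z + yz^{4} + yz^{2} + yz - z^{3} - z + 1 ≠ 0; add k_9 = -y^{2}z^{5} + y^{2}z^{3} + y^{2}z^{2} - y^{2}z + yz^{4} + yz^{2} + yz - z^{3} - z + 1 to the basis.

The other S-polynomials (S(h_1,h_3), S(h_2,h_3), S(h_2,k_4), S(h_3,k_4), S(h_2,k_5), S(h_3,k_5), S(h_1,k_6), S(h_2,k_6), S(h_3,k_6), S(k_4,k_6), S(k_5,k_6), S(h_3,k_7), S(k_4,k_7), S(k_5,k_7), S(k_6,k_7), S(h_1,k_8), S(h_2,k_8), S(h_3,k_8), S(k_4,k_8), S(k_5,k_8), S(k_6,k_8), S(k_7,k_8), S(h_1,k_9), S(h_2,k_9), S(h_3,k_9), S(k_4,k_9), S(k_5,k_9), S(k_6,k_9), S(k_7,k_9), S(k_8,k_9)) all reduce to 0 modulo the current basis, so we have a Gröbner basis.
Inter-reduce: drop elements whose leading term is divisible by another's, tail-reduce, and make monic.
Reduced Gröbner basis: {x^{2} + x - y^{2}z^{4} + y^{2}z^{2} + y^{2}z - y^{2} + yz^{3} + yz + y - z^{2} + 1, xy + xz + y^{2}z^{4} - y^{2}z^{2} - y^{2}z + y^{2} - yz - z^{2} - z, xz^{2} + x + yz^{4} - yz^{2} - yz + y + z^{3} - z^{2} + z, y^{2}z^{5} - y^{2}z^{3} - y^{2}z^{2} + y^{2}z - yz^{4} - yz^{2} - yz + z^{3} + z - 1}.

These differ, so the ideals are not equal.

No, the ideals differ.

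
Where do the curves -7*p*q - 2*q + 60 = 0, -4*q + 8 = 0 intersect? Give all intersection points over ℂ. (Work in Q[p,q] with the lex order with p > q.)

{(4, 2)}

Compute a lex Gröbner basis by Buchberger's algorithm.
f_1 = -7*p*q - 2*q + 60, LT = p*q.
f_2 = -4*q + 8, LT = q.

S(f_1,f_2): lcm = p*q. S = 2*p + 2/7*q - 60/7.
  leading term p: no divisor's leading term divides it; move 2*p to the remainder.
  leading term q: subtract (-1/14)·f_2 from 2/7*q - 60/7 → -8
  leading term 1: no divisor's leading term divides it; move -8 to the remainder.
  remainder 2*p - 8 ≠ 0; add h_3 = 2*p - 8 to the basis.

The other S-polynomials (S(f_1,h_3), S(f_2,h_3)) all reduce to 0 modulo the current basis, so we have a Gröbner basis.
Inter-reduce: drop elements whose leading term is divisible by another's, tail-reduce, and make monic.
Reduced Gröbner basis: {p - 4, q - 2}.

From the last basis element, q - 2 = 0, so q takes values in {2}. Each choice, substituted upward through the basis, yields the corresponding point(s) of the solution set.
  q = 2: the earlier basis element becomes p - 4 = 0, giving p = 4 — point (4, 2).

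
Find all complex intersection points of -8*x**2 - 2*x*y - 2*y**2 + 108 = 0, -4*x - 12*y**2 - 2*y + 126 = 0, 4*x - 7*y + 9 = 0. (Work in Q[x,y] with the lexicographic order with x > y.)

Compute a lex Gröbner basis by Buchberger's algorithm.
f_1 = -8*x**2 - 2*x*y - 2*y**2 + 108, LT = x**2.
f_2 = -4*x - 12*y**2 - 2*y + 126, LT = x.
f_3 = 4*x - 7*y + 9, LT = x.

S(f_1,f_2): lcm = x**2. S = -3*x*y**2 - 1/4*x*y + 63/2*x + 1/4*y**2 - 27/2.
  leading term x*y**2: subtract (3/4*y**2)·f_2 from -3*x*y**2 - 1/4*x*y + 63/2*x + 1/4*y**2 - 27/2 → -1/4*x*y + 63/2*x + 9*y**4 + 3/2*y**3 - 377/4*y**2 - 27/2
  leading term x*y: subtract (1/16*y)·f_2 from -1/4*x*y + 63/2*x + 9*y**4 + 3/2*y**3 - 377/4*y**2 - 27/2 → 63/2*x + 9*y**4 + 9/4*y**3 - 753/8*y**2 - 63/8*y - 27/2
  leading term x: subtract (-63/8)·f_2 from 63/2*x + 9*y**4 + 9/4*y**3 - 753/8*y**2 - 63/8*y - 27/2 → 9*y**4 + 9/4*y**3 - 1509/8*y**2 - 189/8*y + 3915/4
  leading term y**4: no divisor's leading term divides it; move 9*y**4 to the remainder.
  leading term y**3: no divisor's leading term divides it; move 9/4*y**3 to the remainder.
  leading term y**2: no divisor's leading term divides it; move -1509/8*y**2 to the remainder.
  leading term y: no divisor's leading term divides it; move -189/8*y to the remainder.
  leading term 1: no divisor's leading term divides it; move 3915/4 to the remainder.
  remainder 9*y**4 + 9/4*y**3 - 1509/8*y**2 - 189/8*y + 3915/4 ≠ 0; add h_4 = 9*y**4 + 9/4*y**3 - 1509/8*y**2 - 189/8*y + 3915/4 to the basis.

S(f_1,f_3): lcm = x**2. S = 2*x*y - 9/4*x + 1/4*y**2 - 27/2.
  leading term x*y: subtract (-1/2*y)·f_2 from 2*x*y - 9/4*x + 1/4*y**2 - 27/2 → -9/4*x - 6*y**3 - 3/4*y**2 + 63*y - 27/2
  leading term x: subtract (9/16)·f_2 from -9/4*x - 6*y**3 - 3/4*y**2 + 63*y - 27/2 → -6*y**3 + 6*y**2 + 513/8*y - 675/8
  leading term y**3: no divisor's leading term divides it; move -6*y**3 to the remainder.
  leading term y**2: no divisor's leading term divides it; move 6*y**2 to the remainder.
  leading term y: no divisor's leading term divides it; move 513/8*y to the remainder.
  leading term 1: no divisor's leading term divides it; move -675/8 to the remainder.
  remainder -6*y**3 + 6*y**2 + 513/8*y - 675/8 ≠ 0; add h_5 = -6*y**3 + 6*y**2 + 513/8*y - 675/8 to the basis.

S(f_2,f_3): lcm = x. S = 3*y**2 + 9/4*y - 135/4.
  leading term y**2: no divisor's leading term divides it; move 3*y**2 to the remainder.
  leading term y: no divisor's leading term divides it; move 9/4*y to the remainder.
  leading term 1: no divisor's leading term divides it; move -135/4 to the remainder.
  remainder 3*y**2 + 9/4*y - 135/4 ≠ 0; add h_6 = 3*y**2 + 9/4*y - 135/4 to the basis.

S(f_1,h_4): leading monomials are coprime, so the S-polynomial reduces to 0 (Buchberger's first criterion).
S(f_2,h_4): leading monomials are coprime, so the S-polynomial reduces to 0 (Buchberger's first criterion).
S(f_3,h_4): leading monomials are coprime, so the S-polynomial reduces to 0 (Buchberger's first criterion).
S(f_1,h_5): leading monomials are coprime, so the S-polynomial reduces to 0 (Buchberger's first criterion).
S(f_2,h_5): leading monomials are coprime, so the S-polynomial reduces to 0 (Buchberger's first criterion).
S(f_3,h_5): leading monomials are coprime, so the S-polynomial reduces to 0 (Buchberger's first criterion).
S(h_4,h_5): lcm = y**4. S = 5/4*y**3 - 493/48*y**2 - 267/16*y + 435/4.
  leading term y**3: subtract (-5/24)·h_5 from 5/4*y**3 - 493/48*y**2 - 267/16*y + 435/4 → -433/48*y**2 - 213/64*y + 5835/64
  leading term y**2: subtract (-433/144)·h_6 from -433/48*y**2 - 213/64*y + 5835/64 → 55/16*y - 165/16
  leading term y: no divisor's leading term divides it; move 55/16*y to the remainder.
  leading term 1: no divisor's leading term divides it; move -165/16 to the remainder.
  remainder 55/16*y - 165/16 ≠ 0; add h_7 = 55/16*y - 165/16 to the basis.

S(f_1,h_6): leading monomials are coprime, so the S-polynomial reduces to 0 (Buchberger's first criterion).
S(f_2,h_6): leading monomials are coprime, so the S-polynomial reduces to 0 (Buchberger's first criterion).
S(f_3,h_6): leading monomials are coprime, so the S-polynomial reduces to 0 (Buchberger's first criterion).
S(h_4,h_6): lcm = y**4. S = -1/2*y**3 - 233/24*y**2 - 21/8*y + 435/4.
  leading term y**3: subtract (1/12)·h_5 from -1/2*y**3 - 233/24*y**2 - 21/8*y + 435/4 → -245/24*y**2 - 255/32*y + 3705/32
  leading term y**2: subtract (-245/72)·h_6 from -245/24*y**2 - 255/32*y + 3705/32 → -5/16*y + 15/16
  leading term y: subtract (-1/11)·h_7 from -5/16*y + 15/16 → 0
  remainder 0.

S(h_5,h_6): lcm = y**3. S = -7/4*y**2 + 9/16*y + 225/16.
  leading term y**2: subtract (-7/12)·h_6 from -7/4*y**2 + 9/16*y + 225/16 → 15/8*y - 45/8
  leading term y: subtract (6/11)·h_7 from 15/8*y - 45/8 → 0
  remainder 0.

S(f_1,h_7): leading monomials are coprime, so the S-polynomial reduces to 0 (Buchberger's first criterion).
S(f_2,h_7): leading monomials are coprime, so the S-polynomial reduces to 0 (Buchberger's first criterion).
S(f_3,h_7): leading monomials are coprime, so the S-polynomial reduces to 0 (Buchberger's first criterion).
S(h_4,h_7): lcm = y**4. S = 13/4*y**3 - 503/24*y**2 - 21/8*y + 435/4.
  leading term y**3: subtract (-13/24)·h_5 from 13/4*y**3 - 503/24*y**2 - 21/8*y + 435/4 → -425/24*y**2 + 2055/64*y + 4035/64
  leading term y**2: subtract (-425/72)·h_6 from -425/24*y**2 + 2055/64*y + 4035/64 → 2905/64*y - 8715/64
  leading term y: subtract (581/44)·h_7 from 2905/64*y - 8715/64 → 0
  remainder 0.

S(h_5,h_7): lcm = y**3. S = 2*y**2 - 171/16*y + 225/16.
  leading term y**2: subtract (2/3)·h_6 from 2*y**2 - 171/16*y + 225/16 → -195/16*y + 585/16
  leading term y: subtract (-39/11)·h_7 from -195/16*y + 585/16 → 0
  remainder 0.

S(h_6,h_7): lcm = y**2. S = 15/4*y - 45/4.
  leading term y: subtract (12/11)·h_7 from 15/4*y - 45/4 → 0
  remainder 0.

Every S-polynomial of the final basis reduces to 0, so we have a Gröbner basis.
Inter-reduce: drop elements whose leading term is divisible by another's, tail-reduce, and make monic.
Reduced Gröbner basis: {x - 3, y - 3}.

From the last basis element, y - 3 = 0, so y takes values in {3}. Each choice, substituted upward through the basis, yields the corresponding point(s) of the solution set.
  y = 3: the earlier basis element becomes x - 3 = 0, giving x = 3 — point (3, 3).

{(3, 3)}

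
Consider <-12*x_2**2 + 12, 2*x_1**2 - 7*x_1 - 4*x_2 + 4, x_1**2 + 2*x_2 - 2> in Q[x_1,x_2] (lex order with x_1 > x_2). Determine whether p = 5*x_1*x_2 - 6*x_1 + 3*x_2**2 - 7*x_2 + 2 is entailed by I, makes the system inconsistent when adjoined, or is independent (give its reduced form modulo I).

First compute the reduced Gröbner basis of I by Buchberger's algorithm.
f_1 = -12*x_2**2 + 12, LT = x_2**2.
f_2 = 2*x_1**2 - 7*x_1 - 4*x_2 + 4, LT = x_1**2.
f_3 = x_1**2 + 2*x_2 - 2, LT = x_1**2.

S(f_2,f_3): lcm = x_1**2. S = -7/2*x_1 - 4*x_2 + 4.
  reduce S modulo (f_1, f_2, f_3):
  remainder -7/2*x_1 - 4*x_2 + 4 ≠ 0; add h_4 = -7/2*x_1 - 4*x_2 + 4 to the basis.

S(f_2,h_4): lcm = x_1**2. S = -8/7*x_1*x_2 - 33/14*x_1 - 2*x_2 + 2.
  reduce S modulo (f_1, f_2, f_3, h_4):
  remainder -30/49*x_2 + 30/49 ≠ 0; add h_5 = -30/49*x_2 + 30/49 to the basis.

The other S-polynomials (S(f_1,f_2), S(f_1,f_3), S(f_1,h_4), S(f_3,h_4), S(f_1,h_5), S(f_2,h_5), S(f_3,h_5), S(h_4,h_5)) all reduce to 0 modulo the current basis, so we have a Gröbner basis.
Inter-reduce: drop elements whose leading term is divisible by another's, tail-reduce, and make monic.
Reduced Gröbner basis: {x_1, x_2 - 1}.
Label its elements g_1 = x_1, g_2 = x_2 - 1.

Reduce p = 5*x_1*x_2 - 6*x_1 + 3*x_2**2 - 7*x_2 + 2 modulo G:
  leading term x_1*x_2: subtract (5*x_2)·g_1 from 5*x_1*x_2 - 6*x_1 + 3*x_2**2 - 7*x_2 + 2 → -6*x_1 + 3*x_2**2 - 7*x_2 + 2
  leading term x_1: subtract (-6)·g_1 from -6*x_1 + 3*x_2**2 - 7*x_2 + 2 → 3*x_2**2 - 7*x_2 + 2
  leading term x_2**2: subtract (3*x_2)·g_2 from 3*x_2**2 - 7*x_2 + 2 → -4*x_2 + 2
  leading term x_2: subtract (-4)·g_2 from -4*x_2 + 2 → -2
  leading term 1: no divisor's leading term divides it; move -2 to the remainder.
  normal form = -2.
The normal form is nonzero, so p ∉ I. Since p minus its normal form lies in I, I + (p) = I + (r) where r = -2; decide whether this ideal is the whole ring.
Here r = -2 is a nonzero constant, hence a unit: 1 ∈ I + (p), the Gröbner basis of I + (p) is {1}, and the enlarged system has no common solution — adjoining p is inconsistent.

Adjoining 5*x_1*x_2 - 6*x_1 + 3*x_2**2 - 7*x_2 + 2 makes the ideal the whole ring: the system is inconsistent.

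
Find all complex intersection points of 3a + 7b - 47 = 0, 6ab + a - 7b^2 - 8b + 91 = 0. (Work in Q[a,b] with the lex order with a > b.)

{(487/27, -64/63), (4, 5)}

Compute a lex Gröbner basis by Buchberger's algorithm.
f_1 = 3a + 7b - 47, LT = a.
f_2 = 6ab + a - 7b^2 - 8b + 91, LT = ab.

S(f_1,f_2): lcm = ab. S = -1/6a + 7/2b^2 - 43/3b - 91/6.
  reduce S modulo (f_1, f_2):
  remainder 7/2b^2 - 251/18b - 160/9 ≠ 0; add h_3 = 7/2b^2 - 251/18b - 160/9 to the basis.

The other S-polynomials (S(f_1,h_3), S(f_2,h_3)) all reduce to 0 modulo the current basis, so we have a Gröbner basis.
Inter-reduce: drop elements whose leading term is divisible by another's, tail-reduce, and make monic.
Reduced Gröbner basis: {a + 7/3b - 47/3, b^2 - 251/63b - 320/63}.

Since the basis is lex-ordered, b^2 - 251/63b - 320/63 is univariate in b. Its roots are {-64/63, 5}. Back-substituting each root into the other basis elements fixes the other coordinates.
  b = -64/63: the earlier basis element becomes a - 487/27 = 0, giving a = 487/27 — point (487/27, -64/63).
  b = 5: the earlier basis element becomes a - 4 = 0, giving a = 4 — point (4, 5).
A lex Gröbner basis triangularizes the system, enabling back-substitution.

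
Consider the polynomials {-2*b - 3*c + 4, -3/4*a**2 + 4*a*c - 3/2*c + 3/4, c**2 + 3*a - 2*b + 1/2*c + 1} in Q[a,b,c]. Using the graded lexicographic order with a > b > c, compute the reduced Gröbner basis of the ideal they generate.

G = {a**2 - 16/3*a*c + 2*c - 1, c**2 + 3*a + 7/2*c - 3, b + 3/2*c - 2}

f_1 = -2*b - 3*c + 4, LT = b.
f_2 = -3/4*a**2 + 4*a*c - 3/2*c + 3/4, LT = a**2.
f_3 = c**2 + 3*a - 2*b + 1/2*c + 1, LT = c**2.

The S-polynomials (S(f_1,f_2), S(f_1,f_3), S(f_2,f_3)) all reduce to 0 modulo the current basis, so we have a Gröbner basis.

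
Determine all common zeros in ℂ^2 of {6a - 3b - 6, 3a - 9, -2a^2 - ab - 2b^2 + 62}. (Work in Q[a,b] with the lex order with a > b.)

Compute a lex Gröbner basis by Buchberger's algorithm.
f_1 = 6a - 3b - 6, LT = a.
f_2 = 3a - 9, LT = a.
f_3 = -2a^2 - ab - 2b^2 + 62, LT = a^2.

S(f_1,f_2): lcm = a. S = -1/2b + 2.
  leading term b: no divisor's leading term divides it; move -1/2b to the remainder.
  leading term 1: no divisor's leading term divides it; move 2 to the remainder.
  remainder -1/2b + 2 ≠ 0; add h_4 = -1/2b + 2 to the basis.

The other S-polynomials (S(f_1,f_3), S(f_2,f_3), S(f_1,h_4), S(f_2,h_4), S(f_3,h_4)) all reduce to 0 modulo the current basis, so we have a Gröbner basis.
Inter-reduce: drop elements whose leading term is divisible by another's, tail-reduce, and make monic.
Reduced Gröbner basis: {a - 3, b - 4}.

Since the basis is lex-ordered, b - 4 is univariate in b. Its roots are {4}. Back-substituting each root into the other basis elements fixes the other coordinates.
  b = 4: the earlier basis element becomes a - 3 = 0, giving a = 3 — point (3, 4).

{(3, 4)}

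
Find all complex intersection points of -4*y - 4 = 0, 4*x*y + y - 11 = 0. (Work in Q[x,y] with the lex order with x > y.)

Compute a lex Gröbner basis by Buchberger's algorithm.
f_1 = -4*y - 4, LT = y.
f_2 = 4*x*y + y - 11, LT = x*y.

S(f_1,f_2): lcm = x*y. S = x - 1/4*y + 11/4.
  leading term x: no divisor's leading term divides it; move x to the remainder.
  leading term y: subtract (1/16)·f_1 from -1/4*y + 11/4 → 3
  leading term 1: no divisor's leading term divides it; move 3 to the remainder.
  remainder x + 3 ≠ 0; add h_3 = x + 3 to the basis.

S(f_1,h_3): leading monomials are coprime, so the S-polynomial reduces to 0 (Buchberger's first criterion).
S(f_2,h_3): lcm = x*y. S = -11/4*y - 11/4.
  leading term y: subtract (11/16)·f_1 from -11/4*y - 11/4 → 0
  remainder 0.

Every S-polynomial of the final basis reduces to 0, so we have a Gröbner basis.
Inter-reduce: drop elements whose leading term is divisible by another's, tail-reduce, and make monic.
Reduced Gröbner basis: {x + 3, y + 1}.

Since the basis is lex-ordered, y + 1 is univariate in y. Its roots are {-1}. Back-substituting each root into the other basis elements fixes the other coordinates.
  y = -1: the earlier basis element becomes x + 3 = 0, giving x = -3 — point (-3, -1).

{(-3, -1)}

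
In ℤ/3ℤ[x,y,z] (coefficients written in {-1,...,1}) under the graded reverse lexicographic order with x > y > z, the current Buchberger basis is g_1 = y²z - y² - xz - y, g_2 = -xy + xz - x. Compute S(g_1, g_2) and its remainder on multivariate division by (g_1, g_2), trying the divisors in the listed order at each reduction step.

S(g_1, g_2) = xyz² - xy² - x²z - xyz - xy; remainder on division = xz³ - x²z - xz.

lcm(LM(g_1), LM(g_2)) = xy²z.
S = (lcm/LT(g_1))·g_1 − (lcm/LT(g_2))·g_2 = xyz² - xy² - x²z - xyz - xy.
Reduce S modulo (g_1, g_2) in that order:
  leading term xyz²: subtract (-z²)·g_2 from xyz² - xy² - x²z - xyz - xy → xz³ - xy² - x²z - xyz - xz² - xy
  leading term xz³: no divisor's leading term divides it; move xz³ to the remainder.
  leading term xy²: subtract (y)·g_2 from -xy² - x²z - xyz - xz² - xy → -x²z + xyz - xz²
  leading term x²z: no divisor's leading term divides it; move -x²z to the remainder.
  leading term xyz: subtract (-z)·g_2 from xyz - xz² → -xz
  leading term xz: no divisor's leading term divides it; move -xz to the remainder.
The remainder xz³ - x²z - xz is nonzero, so it would be added as the next basis element.
This is the inner loop of Buchberger's algorithm — each nonzero remainder becomes a new basis element.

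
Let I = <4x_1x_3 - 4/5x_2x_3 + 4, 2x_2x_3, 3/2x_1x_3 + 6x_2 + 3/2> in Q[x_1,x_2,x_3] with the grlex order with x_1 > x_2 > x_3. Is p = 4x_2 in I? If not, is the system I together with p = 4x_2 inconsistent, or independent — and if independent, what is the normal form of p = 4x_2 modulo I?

First compute the reduced Gröbner basis of I by Buchberger's algorithm.
f_1 = 4x_1x_3 - 4/5x_2x_3 + 4, LT = x_1x_3.
f_2 = 2x_2x_3, LT = x_2x_3.
f_3 = 3/2x_1x_3 + 6x_2 + 3/2, LT = x_1x_3.

S(f_1,f_2): lcm = x_1x_2x_3. S = -1/5x_2^2x_3 + x_2.
  leading term x_2^2x_3: subtract (-1/10x_2)·f_2 from -1/5x_2^2x_3 + x_2 → x_2
  leading term x_2: no divisor's leading term divides it; move x_2 to the remainder.
  remainder x_2 ≠ 0; add h_4 = x_2 to the basis.

The other S-polynomials (S(f_1,f_3), S(f_2,f_3), S(f_1,h_4), S(f_2,h_4), S(f_3,h_4)) all reduce to 0 modulo the current basis, so we have a Gröbner basis.
Inter-reduce: drop elements whose leading term is divisible by another's, tail-reduce, and make monic.
Reduced Gröbner basis: {x_1x_3 + 1, x_2}.
Label its elements g_1 = x_1x_3 + 1, g_2 = x_2.

Reduce p = 4x_2 modulo G:
  leading term x_2: subtract (4)·g_2 from 4x_2 → 0
  normal form = 0.
Since the normal form is 0, p ∈ I.

4x_2 lies in I (it reduces to 0).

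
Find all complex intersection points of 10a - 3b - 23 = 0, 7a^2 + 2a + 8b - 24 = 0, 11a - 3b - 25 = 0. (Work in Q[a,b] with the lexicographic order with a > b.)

Compute a lex Gröbner basis by Buchberger's algorithm.
f_1 = 10a - 3b - 23, LT = a.
f_2 = 7a^2 + 2a + 8b - 24, LT = a^2.
f_3 = 11a - 3b - 25, LT = a.

S(f_1,f_2): lcm = a^2. S = -3/10ab - 181/70a - 8/7b + 24/7.
  leading term ab: subtract (-3/100b)·f_1 from -3/10ab - 181/70a - 8/7b + 24/7 → -181/70a - 9/100b^2 - 1283/700b + 24/7
  leading term a: subtract (-181/700)·f_1 from -181/70a - 9/100b^2 - 1283/700b + 24/7 → -9/100b^2 - 913/350b - 1763/700
  leading term b^2: no divisor's leading term divides it; move -9/100b^2 to the remainder.
  leading term b: no divisor's leading term divides it; move -913/350b to the remainder.
  leading term 1: no divisor's leading term divides it; move -1763/700 to the remainder.
  remainder -9/100b^2 - 913/350b - 1763/700 ≠ 0; add h_4 = -9/100b^2 - 913/350b - 1763/700 to the basis.

S(f_1,f_3): lcm = a. S = -3/110b - 3/110.
  leading term b: no divisor's leading term divides it; move -3/110b to the remainder.
  leading term 1: no divisor's leading term divides it; move -3/110 to the remainder.
  remainder -3/110b - 3/110 ≠ 0; add h_5 = -3/110b - 3/110 to the basis.

The other S-polynomials (S(f_2,f_3), S(f_1,h_4), S(f_2,h_4), S(f_3,h_4), S(f_1,h_5), S(f_2,h_5), S(f_3,h_5), S(h_4,h_5)) all reduce to 0 modulo the current basis, so we have a Gröbner basis.
Inter-reduce: drop elements whose leading term is divisible by another's, tail-reduce, and make monic.
Reduced Gröbner basis: {a - 2, b + 1}.

The lex basis is triangular: the last element involves only b. Solving b + 1 = 0 gives b ∈ {-1}; substituting each value into the earlier elements determines the remaining variables.
  b = -1: the earlier basis element becomes a - 2 = 0, giving a = 2 — point (2, -1).
Check: every point annihilates each of the original generators.

{(2, -1)}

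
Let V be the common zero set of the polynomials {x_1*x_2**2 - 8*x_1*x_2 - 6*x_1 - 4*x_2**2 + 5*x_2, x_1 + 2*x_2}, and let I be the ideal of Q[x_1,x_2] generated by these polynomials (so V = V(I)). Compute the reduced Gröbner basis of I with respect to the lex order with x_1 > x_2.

The reduced Gröbner basis is the canonical form of the ideal for this ordering.

f_1 = x_1*x_2**2 - 8*x_1*x_2 - 6*x_1 - 4*x_2**2 + 5*x_2, LT = x_1*x_2**2.
f_2 = x_1 + 2*x_2, LT = x_1.

S(f_1,f_2): lcm = x_1*x_2**2. S = -8*x_1*x_2 - 6*x_1 - 2*x_2**3 - 4*x_2**2 + 5*x_2.
  reduce S modulo (f_1, f_2):
  remainder -2*x_2**3 + 12*x_2**2 + 17*x_2 ≠ 0; add g_3 = -2*x_2**3 + 12*x_2**2 + 17*x_2 to the basis.

The other S-polynomials (S(f_1,g_3), S(f_2,g_3)) all reduce to 0 modulo the current basis, so we have a Gröbner basis.
Inter-reduce: drop elements whose leading term is divisible by another's, tail-reduce, and make monic.

G = {x_1 + 2*x_2, x_2**3 - 6*x_2**2 - 17/2*x_2}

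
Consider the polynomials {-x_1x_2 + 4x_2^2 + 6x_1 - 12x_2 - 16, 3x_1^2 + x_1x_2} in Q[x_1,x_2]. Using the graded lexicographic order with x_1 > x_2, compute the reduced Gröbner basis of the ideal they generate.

G = {x_2^3 - 3/13x_2^2 + 42/13x_1 - 160/13x_2 - 144/13, x_1^2 + 4/3x_2^2 + 2x_1 - 4x_2 - 16/3, x_1x_2 - 4x_2^2 - 6x_1 + 12x_2 + 16}

f_1 = -x_1x_2 + 4x_2^2 + 6x_1 - 12x_2 - 16, LT = x_1x_2.
f_2 = 3x_1^2 + x_1x_2, LT = x_1^2.

S(f_1,f_2): lcm = x_1^2x_2. S = -13/3x_1x_2^2 - 6x_1^2 + 12x_1x_2 + 16x_1.
  leading term x_1x_2^2: subtract (13/3x_2)·f_1 from -13/3x_1x_2^2 - 6x_1^2 + 12x_1x_2 + 16x_1 → -52/3x_2^3 - 6x_1^2 - 14x_1x_2 + 52x_2^2 + 16x_1 + 208/3x_2
  leading term x_2^3: no divisor's leading term divides it; move -52/3x_2^3 to the remainder.
  leading term x_1^2: subtract (-2)·f_2 from -6x_1^2 - 14x_1x_2 + 52x_2^2 + 16x_1 + 208/3x_2 → -12x_1x_2 + 52x_2^2 + 16x_1 + 208/3x_2
  leading term x_1x_2: subtract (12)·f_1 from -12x_1x_2 + 52x_2^2 + 16x_1 + 208/3x_2 → 4x_2^2 - 56x_1 + 640/3x_2 + 192
  leading term x_2^2: no divisor's leading term divides it; move 4x_2^2 to the remainder.
  leading term x_1: no divisor's leading term divides it; move -56x_1 to the remainder.
  leading term x_2: no divisor's leading term divides it; move 640/3x_2 to the remainder.
  leading term 1: no divisor's leading term divides it; move 192 to the remainder.
  remainder -52/3x_2^3 + 4x_2^2 - 56x_1 + 640/3x_2 + 192 ≠ 0; add g_3 = -52/3x_2^3 + 4x_2^2 - 56x_1 + 640/3x_2 + 192 to the basis.

S(f_1,g_3): lcm = x_1x_2^3. S = -4x_2^4 - 75/13x_1x_2^2 + 12x_2^3 - 42/13x_1^2 + 160/13x_1x_2 + 16x_2^2 + 144/13x_1.
  leading term x_2^4: subtract (3/13x_2)·g_3 from -4x_2^4 - 75/13x_1x_2^2 + 12x_2^3 - 42/13x_1^2 + 160/13x_1x_2 + 16x_2^2 + 144/13x_1 → -75/13x_1x_2^2 + 144/13x_2^3 - 42/13x_1^2 + 328/13x_1x_2 - 432/13x_2^2 + 144/13x_1 - 576/13x_2
  leading term x_1x_2^2: subtract (75/13x_2)·f_1 from -75/13x_1x_2^2 + 144/13x_2^3 - 42/13x_1^2 + 328/13x_1x_2 - 432/13x_2^2 + 144/13x_1 - 576/13x_2 → -12x_2^3 - 42/13x_1^2 - 122/13x_1x_2 + 36x_2^2 + 144/13x_1 + 48x_2
  leading term x_2^3: subtract (9/13)·g_3 from -12x_2^3 - 42/13x_1^2 - 122/13x_1x_2 + 36x_2^2 + 144/13x_1 + 48x_2 → -42/13x_1^2 - 122/13x_1x_2 + 432/13x_2^2 + 648/13x_1 - 1296/13x_2 - 1728/13
  leading term x_1^2: subtract (-14/13)·f_2 from -42/13x_1^2 - 122/13x_1x_2 + 432/13x_2^2 + 648/13x_1 - 1296/13x_2 - 1728/13 → -108/13x_1x_2 + 432/13x_2^2 + 648/13x_1 - 1296/13x_2 - 1728/13
  leading term x_1x_2: subtract (108/13)·f_1 from -108/13x_1x_2 + 432/13x_2^2 + 648/13x_1 - 1296/13x_2 - 1728/13 → 0
  remainder 0.

S(f_2,g_3): leading monomials are coprime, so the S-polynomial reduces to 0 (Buchberger's first criterion).
Every S-polynomial of the final basis reduces to 0, so we have a Gröbner basis.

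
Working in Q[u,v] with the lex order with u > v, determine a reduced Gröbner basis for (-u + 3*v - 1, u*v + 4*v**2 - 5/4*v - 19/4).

f_1 = -u + 3*v - 1, LT = u.
f_2 = u*v + 4*v**2 - 5/4*v - 19/4, LT = u*v.

S(f_1,f_2): lcm = u*v. S = -7*v**2 + 9/4*v + 19/4.
  leading term v**2: no divisor's leading term divides it; move -7*v**2 to the remainder.
  leading term v: no divisor's leading term divides it; move 9/4*v to the remainder.
  leading term 1: no divisor's leading term divides it; move 19/4 to the remainder.
  remainder -7*v**2 + 9/4*v + 19/4 ≠ 0; add g_3 = -7*v**2 + 9/4*v + 19/4 to the basis.

The other S-polynomials (S(f_1,g_3), S(f_2,g_3)) all reduce to 0 modulo the current basis, so we have a Gröbner basis.
Inter-reduce: drop elements whose leading term is divisible by another's, tail-reduce, and make monic.

G = {u - 3*v + 1, v**2 - 9/28*v - 19/28}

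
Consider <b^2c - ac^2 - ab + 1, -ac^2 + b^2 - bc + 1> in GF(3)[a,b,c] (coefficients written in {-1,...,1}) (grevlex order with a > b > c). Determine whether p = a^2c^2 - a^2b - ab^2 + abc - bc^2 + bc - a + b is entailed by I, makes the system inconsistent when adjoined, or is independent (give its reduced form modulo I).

First compute the reduced Gröbner basis of I by Buchberger's algorithm.
f_1 = b^2c - ac^2 - ab + 1, LT = b^2c.
f_2 = -ac^2 + b^2 - bc + 1, LT = ac^2.

S(f_1,f_2): lcm = ab^2c^2. S = -a^2c^3 + b^4 - a^2bc - b^3c + b^2 + ac.
  leading term a^2c^3: subtract (ac)·f_2 from -a^2c^3 + b^4 - a^2bc - b^3c + b^2 + ac → b^4 - a^2bc - ab^2c - b^3c + abc^2 + b^2
  leading term b^4: no divisor's leading term divides it; move b^4 to the remainder.
  leading term a^2bc: no divisor's leading term divides it; move -a^2bc to the remainder.
  leading term ab^2c: subtract (-a)·f_1 from -ab^2c - b^3c + abc^2 + b^2 → -b^3c - a^2c^2 + abc^2 - a^2b + b^2 + a
  leading term b^3c: subtract (-b)·f_1 from -b^3c - a^2c^2 + abc^2 - a^2b + b^2 + a → -a^2c^2 - a^2b - ab^2 + b^2 + a + b
  leading term a^2c^2: subtract (a)·f_2 from -a^2c^2 - a^2b - ab^2 + b^2 + a + b → -a^2b + ab^2 + abc + b^2 + b
  leading term a^2b: no divisor's leading term divides it; move -a^2b to the remainder.
  leading term ab^2: no divisor's leading term divides it; move ab^2 to the remainder.
  leading term abc: no divisor's leading term divides it; move abc to the remainder.
  leading term b^2: no divisor's leading term divides it; move b^2 to the remainder.
  leading term b: no divisor's leading term divides it; move b to the remainder.
  remainder b^4 - a^2bc - a^2b + ab^2 + abc + b^2 + b ≠ 0; add h_3 = b^4 - a^2bc - a^2b + ab^2 + abc + b^2 + b to the basis.

The other S-polynomials (S(f_1,h_3), S(f_2,h_3)) all reduce to 0 modulo the current basis, so we have a Gröbner basis.
Inter-reduce: drop elements whose leading term is divisible by another's, tail-reduce, and make monic.
Reduced Gröbner basis: {b^4 - a^2bc - a^2b + ab^2 + abc + b^2 + b, b^2c - ab - b^2 + bc, ac^2 - b^2 + bc - 1}.
Label its elements g_1 = b^4 - a^2bc - a^2b + ab^2 + abc + b^2 + b, g_2 = b^2c - ab - b^2 + bc, g_3 = ac^2 - b^2 + bc - 1.

Reduce p = a^2c^2 - a^2b - ab^2 + abc - bc^2 + bc - a + b modulo G:
  leading term a^2c^2: subtract (a)·g_3 from a^2c^2 - a^2b - ab^2 + abc - bc^2 + bc - a + b → -a^2b - bc^2 + bc + b
  leading term a^2b: no divisor's leading term divides it; move -a^2b to the remainder.
  leading term bc^2: no divisor's leading term divides it; move -bc^2 to the remainder.
  leading term bc: no divisor's leading term divides it; move bc to the remainder.
  leading term b: no divisor's leading term divides it; move b to the remainder.
  normal form = -a^2b - bc^2 + bc + b.
The normal form is nonzero, so p ∉ I. Since p minus its normal form lies in I, I + (p) = I + (r) where r = -a^2b - bc^2 + bc + b; decide whether this ideal is the whole ring.
Run Buchberger on G together with r (pairs among the g_i already reduce to 0 since G is a Gröbner basis):
g_1 = b^4 - a^2bc - a^2b + ab^2 + abc + b^2 + b, LT = b^4.
g_2 = b^2c - ab - b^2 + bc, LT = b^2c.
g_3 = ac^2 - b^2 + bc - 1, LT = ac^2.
r = -a^2b - bc^2 + bc + b, LT = a^2b.

S(g_3,r): lcm = a^2bc^2. S = -bc^4 - ab^3 + ab^2c + bc^3 + bc^2 - ab.
  leading term bc^4: no divisor's leading term divides it; move -bc^4 to the remainder.
  leading term ab^3: no divisor's leading term divides it; move -ab^3 to the remainder.
  leading term ab^2c: subtract (a)·g_2 from ab^2c + bc^3 + bc^2 - ab → bc^3 + a^2b + ab^2 - abc + bc^2 - ab
  leading term bc^3: no divisor's leading term divides it; move bc^3 to the remainder.
  leading term a^2b: subtract (-1)·r from a^2b + ab^2 - abc + bc^2 - ab → ab^2 - abc - ab + bc + b
  leading term ab^2: no divisor's leading term divides it; move ab^2 to the remainder.
  leading term abc: no divisor's leading term divides it; move -abc to the remainder.
  leading term ab: no divisor's leading term divides it; move -ab to the remainder.
  leading term bc: no divisor's leading term divides it; move bc to the remainder.
  leading term b: no divisor's leading term divides it; move b to the remainder.
  remainder -bc^4 - ab^3 + bc^3 + ab^2 - abc - ab + bc + b ≠ 0; add m_5 = -bc^4 - ab^3 + bc^3 + ab^2 - abc - ab + bc + b to the basis.

The other S-polynomials (S(g_1,g_2), S(g_1,g_3), S(g_1,r), S(g_2,g_3), S(g_2,r), S(g_1,m_5), S(g_2,m_5), S(g_3,m_5), S(r,m_5)) all reduce to 0 modulo the current basis, so we have a Gröbner basis.
Inter-reduce: drop elements whose leading term is divisible by another's, tail-reduce, and make monic.
Reduced Gröbner basis: {bc^4 + ab^3 - bc^3 - ab^2 + abc + ab - bc - b, b^4 + bc^3 + ab^2 + abc + b^2 + bc, a^2b + bc^2 - bc - b, b^2c - ab - b^2 + bc, ac^2 - b^2 + bc - 1}.
The reduced Gröbner basis of I + (p) is {bc^4 + ab^3 - bc^3 - ab^2 + abc + ab - bc - b, b^4 + bc^3 + ab^2 + abc + b^2 + bc, a^2b + bc^2 - bc - b, b^2c - ab - b^2 + bc, ac^2 - b^2 + bc - 1} ≠ {1}, a proper ideal, so the enlarged system stays consistent: p is independent of I, with normal form -a^2b - bc^2 + bc + b.

a^2c^2 - a^2b - ab^2 + abc - bc^2 + bc - a + b is independent of I; its normal form modulo I is -a^2b - bc^2 + bc + b.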